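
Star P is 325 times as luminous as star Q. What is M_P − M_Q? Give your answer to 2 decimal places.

M_P − M_Q ≈ -6.28

Pogson: ΔM = −2.5 log₁₀(ratio) = −2.5 log₁₀(325) = −2.5 × 2.5119 = -6.280
Star P is brighter, so it has the smaller magnitude: the difference is negative.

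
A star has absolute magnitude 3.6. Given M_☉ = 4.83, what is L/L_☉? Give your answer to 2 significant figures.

M − M_☉ = 3.6 − 4.83 = -1.230
L/L_☉ = 10^(−0.4 (M − M_☉)) = 10^0.492 = 3.105

L/L_☉ ≈ 3.1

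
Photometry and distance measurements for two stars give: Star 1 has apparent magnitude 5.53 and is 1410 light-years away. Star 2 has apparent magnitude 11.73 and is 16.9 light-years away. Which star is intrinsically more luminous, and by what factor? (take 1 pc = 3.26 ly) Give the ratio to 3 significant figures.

Star 1: d = 1410 ly / 3.26 = 432.5 pc
Star 1: M = m − 5 log₁₀ d + 5 = 5.53 − 5·2.6360 + 5 = -2.650
Star 2: d = 16.9 ly / 3.26 = 5.184 pc
Star 2: M = m − 5 log₁₀ d + 5 = 11.73 − 5·0.7147 + 5 = 13.157
ΔM = M_1 − M_2 = -2.650 − (13.157) = -15.807; smaller M is more luminous → Star 1.
L ratio = 10^(0.4 |ΔM|) = 10^6.323 = 2.102×10^6

Star 1 is more luminous, by a factor of 2.10×10^6.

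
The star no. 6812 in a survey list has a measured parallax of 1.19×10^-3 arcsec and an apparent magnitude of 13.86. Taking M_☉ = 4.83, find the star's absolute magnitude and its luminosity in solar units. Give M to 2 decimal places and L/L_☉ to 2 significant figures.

d = 1/p = 1/1.19×10^-3″ = 840.3 pc
M = m − 5 log₁₀ d + 5 = 13.86 − 5·2.9245 + 5 = 4.238
M − M_☉ = 4.238 − 4.83 = -0.592
L/L_☉ = 10^(−0.4 × -0.592) = 1.725

M ≈ 4.24; L/L_☉ ≈ 1.7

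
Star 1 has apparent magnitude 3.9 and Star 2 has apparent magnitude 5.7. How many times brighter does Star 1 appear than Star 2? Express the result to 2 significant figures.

Δm = 3.9 − (5.7) = -1.8
Flux ratio = 10^(−0.4 Δm) = 10^(−0.4 × -1.8) = 10^0.720 = 5.248

5.2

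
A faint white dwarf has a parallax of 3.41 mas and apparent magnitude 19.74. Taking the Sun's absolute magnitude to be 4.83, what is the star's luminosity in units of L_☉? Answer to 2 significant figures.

d = 1/p = 1000/3.41 mas = 293.3 pc
M = m − 5 log₁₀ d + 5 = 19.74 − 5·2.4672 + 5 = 12.404
M − M_☉ = 12.404 − 4.83 = 7.574
L/L_☉ = 10^(−0.4 × 7.574) = 9.343×10^-4

L/L_☉ ≈ 9.3×10^-4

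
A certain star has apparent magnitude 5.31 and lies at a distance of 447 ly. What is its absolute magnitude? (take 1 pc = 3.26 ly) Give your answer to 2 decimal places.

d = 447 ly / 3.26 = 137.1 pc
5 log₁₀(d/10 pc) = 5 log₁₀(137.1) − 5 = 5.685
M = m − 5 log₁₀(d/10) = 5.31 − 5.685 = -0.375

M ≈ -0.38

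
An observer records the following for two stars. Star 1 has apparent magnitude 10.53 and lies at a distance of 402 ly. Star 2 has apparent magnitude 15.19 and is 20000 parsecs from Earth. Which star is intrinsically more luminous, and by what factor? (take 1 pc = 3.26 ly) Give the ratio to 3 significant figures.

Star 2 is more luminous, by a factor of 360.

Star 1: d = 402 ly / 3.26 = 123.3 pc
Star 1: M = m − 5 log₁₀ d + 5 = 10.53 − 5·2.0910 + 5 = 5.075
Star 2: M = m − 5 log₁₀ d + 5 = 15.19 − 5·4.3010 + 5 = -1.315
ΔM = M_1 − M_2 = 5.075 − (-1.315) = 6.390; smaller M is more luminous → Star 2.
L ratio = 10^(0.4 |ΔM|) = 10^2.556 = 359.8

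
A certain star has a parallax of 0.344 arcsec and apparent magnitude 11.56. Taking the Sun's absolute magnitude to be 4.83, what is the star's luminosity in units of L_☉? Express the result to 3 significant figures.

d = 1/p = 1/0.344″ = 2.907 pc
M = m − 5 log₁₀ d + 5 = 11.56 − 5·0.4634 + 5 = 14.243
M − M_☉ = 14.243 − 4.83 = 9.413
L/L_☉ = 10^(−0.4 × 9.413) = 1.717×10^-4

L/L_☉ ≈ 1.72×10^-4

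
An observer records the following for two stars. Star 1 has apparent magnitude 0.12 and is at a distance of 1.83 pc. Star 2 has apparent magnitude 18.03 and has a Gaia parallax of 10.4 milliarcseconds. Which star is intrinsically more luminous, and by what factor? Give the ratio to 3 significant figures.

Star 1: M = m − 5 log₁₀ d + 5 = 0.12 − 5·0.2625 + 5 = 3.808
Star 2: p = 10.4 mas = 0.0104″ → d = 1/p = 96.15 pc
Star 2: M = m − 5 log₁₀ d + 5 = 18.03 − 5·1.9830 + 5 = 13.115
ΔM = M_1 − M_2 = 3.808 − (13.115) = -9.307; smaller M is more luminous → Star 1.
L ratio = 10^(0.4 |ΔM|) = 10^3.723 = 5284

Star 1 is more luminous, by a factor of 5280.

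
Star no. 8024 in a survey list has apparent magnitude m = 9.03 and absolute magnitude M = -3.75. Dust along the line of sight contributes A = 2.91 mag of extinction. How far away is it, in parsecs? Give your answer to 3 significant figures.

d ≈ 942 pc

m − M = 5 log₁₀(d/10 pc) + A  ⇒  9.03 − (-3.75) − 2.91 = 5 log₁₀(d/10)
9.870 = 5 log₁₀(d/10)
log₁₀ d = (m − M − A)/5 + 1 = 2.9740
d = 10^2.9740 = 941.9 pc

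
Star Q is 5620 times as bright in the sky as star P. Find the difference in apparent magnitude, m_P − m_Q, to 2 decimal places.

Pogson: Δm = −2.5 log₁₀(ratio) = −2.5 log₁₀(5620) = −2.5 × 3.7497 = -9.374
Star Q is brighter so has the smaller magnitude: m_P − m_Q is positive.

m_P − m_Q ≈ 9.37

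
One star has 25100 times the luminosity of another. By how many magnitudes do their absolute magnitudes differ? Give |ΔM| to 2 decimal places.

Pogson: ΔM = −2.5 log₁₀(ratio) = −2.5 log₁₀(25100) = −2.5 × 4.3997 = -10.999

|ΔM| ≈ 11.00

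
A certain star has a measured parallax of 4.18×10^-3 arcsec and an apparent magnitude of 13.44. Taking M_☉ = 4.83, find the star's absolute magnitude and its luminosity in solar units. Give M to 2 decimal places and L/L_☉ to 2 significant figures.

d = 1/p = 1/4.18×10^-3″ = 239.2 pc
M = m − 5 log₁₀ d + 5 = 13.44 − 5·2.3788 + 5 = 6.546
M − M_☉ = 6.546 − 4.83 = 1.716
L/L_☉ = 10^(−0.4 × 1.716) = 0.2059

M ≈ 6.55; L/L_☉ ≈ 0.21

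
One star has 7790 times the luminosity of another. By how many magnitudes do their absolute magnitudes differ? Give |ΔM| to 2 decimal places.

|ΔM| ≈ 9.73

Pogson: ΔM = −2.5 log₁₀(ratio) = −2.5 log₁₀(7790) = −2.5 × 3.8915 = -9.729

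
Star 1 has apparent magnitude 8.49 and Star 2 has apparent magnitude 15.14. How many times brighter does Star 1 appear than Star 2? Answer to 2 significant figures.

Δm = 8.49 − (15.14) = -6.65
Flux ratio = 10^(−0.4 Δm) = 10^(−0.4 × -6.65) = 10^2.660 = 457.1

460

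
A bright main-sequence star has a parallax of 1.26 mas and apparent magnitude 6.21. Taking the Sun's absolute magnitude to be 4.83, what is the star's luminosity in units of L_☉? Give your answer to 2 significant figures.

d = 1/p = 1000/1.26 mas = 793.7 pc
M = m − 5 log₁₀ d + 5 = 6.21 − 5·2.8996 + 5 = -3.288
M − M_☉ = -3.288 − 4.83 = -8.118
L/L_☉ = 10^(−0.4 × -8.118) = 1767

L/L_☉ ≈ 1800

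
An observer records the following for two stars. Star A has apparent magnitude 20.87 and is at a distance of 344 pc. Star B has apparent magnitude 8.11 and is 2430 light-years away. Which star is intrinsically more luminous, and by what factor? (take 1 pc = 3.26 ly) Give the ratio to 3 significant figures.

Star A: M = m − 5 log₁₀ d + 5 = 20.87 − 5·2.5366 + 5 = 13.187
Star B: d = 2430 ly / 3.26 = 745.4 pc
Star B: M = m − 5 log₁₀ d + 5 = 8.11 − 5·2.8724 + 5 = -1.252
ΔM = M_A − M_B = 13.187 − (-1.252) = 14.439; smaller M is more luminous → Star B.
L ratio = 10^(0.4 |ΔM|) = 10^5.776 = 596600

Star B is more luminous, by a factor of 597000.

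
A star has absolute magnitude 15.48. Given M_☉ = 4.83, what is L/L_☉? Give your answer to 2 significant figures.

M − M_☉ = 15.48 − 4.83 = 10.650
L/L_☉ = 10^(−0.4 (M − M_☉)) = 10^-4.260 = 5.495×10^-5

L/L_☉ ≈ 5.5×10^-5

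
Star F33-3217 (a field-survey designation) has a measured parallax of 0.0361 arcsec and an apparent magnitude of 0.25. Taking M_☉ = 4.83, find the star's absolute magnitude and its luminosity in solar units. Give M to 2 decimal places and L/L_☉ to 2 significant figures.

M ≈ -1.96; L/L_☉ ≈ 520

d = 1/p = 1/0.0361″ = 27.70 pc
M = m − 5 log₁₀ d + 5 = 0.25 − 5·1.4425 + 5 = -1.962
M − M_☉ = -1.962 − 4.83 = -6.792
L/L_☉ = 10^(−0.4 × -6.792) = 521.2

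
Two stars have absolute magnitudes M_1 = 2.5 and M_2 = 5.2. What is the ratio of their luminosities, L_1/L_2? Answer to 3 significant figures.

L_1/L_2 ≈ 12.0

ΔM = M_1 − M_2 = -2.7
L_1/L_2 = 10^(−0.4 ΔM) = 10^1.080 = 12.02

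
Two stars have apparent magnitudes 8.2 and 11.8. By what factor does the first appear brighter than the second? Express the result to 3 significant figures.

Δm = 8.2 − (11.8) = -3.6
Flux ratio = 10^(−0.4 Δm) = 10^(−0.4 × -3.6) = 10^1.440 = 27.54

27.5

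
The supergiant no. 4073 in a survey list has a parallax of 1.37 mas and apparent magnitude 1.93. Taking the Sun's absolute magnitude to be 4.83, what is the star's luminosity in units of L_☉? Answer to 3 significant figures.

L/L_☉ ≈ 77000

d = 1/p = 1000/1.37 mas = 729.9 pc
M = m − 5 log₁₀ d + 5 = 1.93 − 5·2.8633 + 5 = -7.386
M − M_☉ = -7.386 − 4.83 = -12.216
L/L_☉ = 10^(−0.4 × -12.216) = 77010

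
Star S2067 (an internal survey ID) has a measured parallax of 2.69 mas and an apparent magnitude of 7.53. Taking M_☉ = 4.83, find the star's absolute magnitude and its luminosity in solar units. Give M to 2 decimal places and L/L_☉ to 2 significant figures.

M ≈ -0.32; L/L_☉ ≈ 110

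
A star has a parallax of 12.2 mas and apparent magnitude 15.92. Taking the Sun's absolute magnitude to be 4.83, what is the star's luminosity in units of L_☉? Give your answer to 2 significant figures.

L/L_☉ ≈ 2.5×10^-3

d = 1/p = 1000/12.2 mas = 81.97 pc
M = m − 5 log₁₀ d + 5 = 15.92 − 5·1.9136 + 5 = 11.352
M − M_☉ = 11.352 − 4.83 = 6.522
L/L_☉ = 10^(−0.4 × 6.522) = 2.462×10^-3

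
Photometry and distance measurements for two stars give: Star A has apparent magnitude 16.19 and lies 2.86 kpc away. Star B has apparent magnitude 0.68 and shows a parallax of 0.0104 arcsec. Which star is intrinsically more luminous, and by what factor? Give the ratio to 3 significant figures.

Star B is more luminous, by a factor of 1810.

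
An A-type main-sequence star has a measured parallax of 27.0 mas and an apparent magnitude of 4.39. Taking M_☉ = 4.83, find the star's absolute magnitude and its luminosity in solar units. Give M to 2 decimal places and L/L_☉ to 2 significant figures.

M ≈ 1.55; L/L_☉ ≈ 21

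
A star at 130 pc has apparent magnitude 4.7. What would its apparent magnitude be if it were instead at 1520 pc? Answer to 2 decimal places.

m ≈ 10.04

Flux ∝ 1/d², so Δm = 5 log₁₀(d₂/d₁) = 5 log₁₀(1520/130) = 5.340
m₂ = m₁ + Δm = 4.7 + (5.340) = 10.040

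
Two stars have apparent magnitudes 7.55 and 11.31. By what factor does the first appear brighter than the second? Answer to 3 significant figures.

31.9

Magnitude difference = -3.76
Flux ratio = 10^(−0.4 Δm) = 10^(−0.4 × -3.76) = 10^1.504 = 31.92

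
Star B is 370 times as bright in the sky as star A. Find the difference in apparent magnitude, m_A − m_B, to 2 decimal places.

m_A − m_B ≈ 6.42

Pogson: Δm = −2.5 log₁₀(ratio) = −2.5 log₁₀(370) = −2.5 × 2.5682 = -6.421
Star B is brighter so has the smaller magnitude: m_A − m_B is positive.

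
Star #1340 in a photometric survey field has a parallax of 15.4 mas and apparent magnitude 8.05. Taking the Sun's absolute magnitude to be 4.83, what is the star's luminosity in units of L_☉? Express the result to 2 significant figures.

d = 1/p = 1000/15.4 mas = 64.94 pc
M = m − 5 log₁₀ d + 5 = 8.05 − 5·1.8125 + 5 = 3.988
M − M_☉ = 3.988 − 4.83 = -0.842
L/L_☉ = 10^(−0.4 × -0.842) = 2.172

L/L_☉ ≈ 2.2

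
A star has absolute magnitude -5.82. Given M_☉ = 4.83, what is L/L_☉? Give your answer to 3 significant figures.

L/L_☉ ≈ 18200

M − M_☉ = -5.82 − 4.83 = -10.650
L/L_☉ = 10^(−0.4 (M − M_☉)) = 10^4.260 = 18200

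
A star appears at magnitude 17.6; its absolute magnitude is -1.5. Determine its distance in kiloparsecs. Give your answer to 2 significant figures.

Distance modulus: m − M = 17.6 − (-1.5) = 19.100
m − M = 5 log₁₀ d − 5
log₁₀ d = (m − M)/5 + 1 = 4.8200
d = 10^4.8200 = 66070 pc
= 66.07 kpc

d ≈ 66 kpc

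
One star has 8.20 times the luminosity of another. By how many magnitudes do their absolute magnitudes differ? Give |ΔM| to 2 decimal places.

|ΔM| ≈ 2.28

Pogson: ΔM = −2.5 log₁₀(ratio) = −2.5 log₁₀(8.20) = −2.5 × 0.9138 = -2.285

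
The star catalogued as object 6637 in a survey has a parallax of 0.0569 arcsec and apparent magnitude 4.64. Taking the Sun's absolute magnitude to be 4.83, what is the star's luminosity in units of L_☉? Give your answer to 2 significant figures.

d = 1/p = 1/0.0569″ = 17.57 pc
M = m − 5 log₁₀ d + 5 = 4.64 − 5·1.2449 + 5 = 3.416
M − M_☉ = 3.416 − 4.83 = -1.414
L/L_☉ = 10^(−0.4 × -1.414) = 3.679

L/L_☉ ≈ 3.7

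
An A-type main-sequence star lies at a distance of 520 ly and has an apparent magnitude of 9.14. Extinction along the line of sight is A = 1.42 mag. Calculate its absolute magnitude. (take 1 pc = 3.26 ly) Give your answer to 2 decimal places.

d = 520 ly / 3.26 = 159.5 pc
5 log₁₀(d/10 pc) = 5 log₁₀(159.5) − 5 = 6.014
M = m − 5 log₁₀(d/10) − A = 9.14 − 6.014 − 1.42 = 1.706

M ≈ 1.71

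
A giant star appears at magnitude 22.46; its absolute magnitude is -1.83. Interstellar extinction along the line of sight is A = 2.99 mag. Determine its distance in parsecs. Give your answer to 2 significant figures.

d ≈ 180000 pc

m − M = 5 log₁₀(d/10 pc) + A  ⇒  22.46 − (-1.83) − 2.99 = 5 log₁₀(d/10)
21.300 = 5 log₁₀(d/10)
log₁₀ d = (m − M − A)/5 + 1 = 5.2600
d = 10^5.2600 = 182000 pc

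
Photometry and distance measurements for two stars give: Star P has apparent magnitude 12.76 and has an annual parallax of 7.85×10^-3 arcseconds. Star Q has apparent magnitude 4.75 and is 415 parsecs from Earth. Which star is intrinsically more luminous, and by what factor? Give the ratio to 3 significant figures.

Star P: d = 1/p = 1/7.85×10^-3″ = 127.4 pc
Star P: M = m − 5 log₁₀ d + 5 = 12.76 − 5·2.1051 + 5 = 7.234
Star Q: M = m − 5 log₁₀ d + 5 = 4.75 − 5·2.6180 + 5 = -3.340
ΔM = M_P − M_Q = 7.234 − (-3.340) = 10.575; smaller M is more luminous → Star Q.
L ratio = 10^(0.4 |ΔM|) = 10^4.230 = 16980

Star Q is more luminous, by a factor of 17000.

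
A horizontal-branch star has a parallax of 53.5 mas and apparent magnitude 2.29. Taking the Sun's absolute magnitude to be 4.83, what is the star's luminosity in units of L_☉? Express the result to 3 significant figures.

L/L_☉ ≈ 36.2

d = 1/p = 1000/53.5 mas = 18.69 pc
M = m − 5 log₁₀ d + 5 = 2.29 − 5·1.2716 + 5 = 0.932
M − M_☉ = 0.932 − 4.83 = -3.898
L/L_☉ = 10^(−0.4 × -3.898) = 36.25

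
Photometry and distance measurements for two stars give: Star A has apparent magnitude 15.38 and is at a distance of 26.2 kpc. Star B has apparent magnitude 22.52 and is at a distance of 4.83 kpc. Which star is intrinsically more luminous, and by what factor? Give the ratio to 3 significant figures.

Star A is more luminous, by a factor of 21100.

Star A: d = 26.2 kpc = 26200 pc
Star A: M = m − 5 log₁₀ d + 5 = 15.38 − 5·4.4183 + 5 = -1.712
Star B: d = 4.83 kpc = 4830 pc
Star B: M = m − 5 log₁₀ d + 5 = 22.52 − 5·3.6839 + 5 = 9.100
ΔM = M_A − M_B = -1.712 − (9.100) = -10.812; smaller M is more luminous → Star A.
L ratio = 10^(0.4 |ΔM|) = 10^4.325 = 21120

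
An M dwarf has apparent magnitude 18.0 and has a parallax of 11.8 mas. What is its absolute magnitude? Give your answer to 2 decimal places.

M ≈ 13.36

p = 11.8 mas = 0.0118″ → d = 1/p = 84.75 pc
5 log₁₀(d/10 pc) = 5 log₁₀(84.75) − 5 = 4.641
M = m − 5 log₁₀(d/10) = 18.0 − 4.641 = 13.359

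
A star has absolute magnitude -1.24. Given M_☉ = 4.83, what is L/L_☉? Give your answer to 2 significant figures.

M − M_☉ = -1.24 − 4.83 = -6.070
L/L_☉ = 10^(−0.4 (M − M_☉)) = 10^2.428 = 267.9

L/L_☉ ≈ 270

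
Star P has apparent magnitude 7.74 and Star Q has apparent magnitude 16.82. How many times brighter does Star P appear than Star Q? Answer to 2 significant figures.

4300

Magnitude difference = -9.08
Flux ratio = 10^(−0.4 Δm) = 10^(−0.4 × -9.08) = 10^3.632 = 4285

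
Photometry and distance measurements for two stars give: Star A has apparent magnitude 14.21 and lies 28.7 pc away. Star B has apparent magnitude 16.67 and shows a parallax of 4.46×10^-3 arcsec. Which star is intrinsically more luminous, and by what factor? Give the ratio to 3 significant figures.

Star B is more luminous, by a factor of 6.33.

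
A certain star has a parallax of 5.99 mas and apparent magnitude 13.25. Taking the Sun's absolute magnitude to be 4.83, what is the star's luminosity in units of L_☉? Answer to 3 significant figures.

L/L_☉ ≈ 0.119

d = 1/p = 1000/5.99 mas = 166.9 pc
M = m − 5 log₁₀ d + 5 = 13.25 − 5·2.2226 + 5 = 7.137
M − M_☉ = 7.137 − 4.83 = 2.307
L/L_☉ = 10^(−0.4 × 2.307) = 0.1194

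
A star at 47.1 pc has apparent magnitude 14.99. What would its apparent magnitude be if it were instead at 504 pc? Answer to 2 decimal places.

m ≈ 20.14

Flux ∝ 1/d², so Δm = 5 log₁₀(d₂/d₁) = 5 log₁₀(504/47.1) = 5.147
m₂ = m₁ + Δm = 14.99 + (5.147) = 20.137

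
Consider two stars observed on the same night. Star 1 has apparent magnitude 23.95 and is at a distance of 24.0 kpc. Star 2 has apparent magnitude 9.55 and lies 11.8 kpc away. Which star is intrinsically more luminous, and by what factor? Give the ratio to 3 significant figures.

Star 2 is more luminous, by a factor of 139000.

Star 1: d = 24.0 kpc = 24000 pc
Star 1: M = m − 5 log₁₀ d + 5 = 23.95 − 5·4.3802 + 5 = 7.049
Star 2: d = 11.8 kpc = 11800 pc
Star 2: M = m − 5 log₁₀ d + 5 = 9.55 − 5·4.0719 + 5 = -5.809
ΔM = M_1 − M_2 = 7.049 − (-5.809) = 12.858; smaller M is more luminous → Star 2.
L ratio = 10^(0.4 |ΔM|) = 10^5.143 = 139100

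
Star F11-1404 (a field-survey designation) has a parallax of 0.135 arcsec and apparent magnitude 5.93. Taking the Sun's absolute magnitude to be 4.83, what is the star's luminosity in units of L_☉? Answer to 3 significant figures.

L/L_☉ ≈ 0.199

d = 1/p = 1/0.135″ = 7.407 pc
M = m − 5 log₁₀ d + 5 = 5.93 − 5·0.8697 + 5 = 6.582
M − M_☉ = 6.582 − 4.83 = 1.752
L/L_☉ = 10^(−0.4 × 1.752) = 0.1992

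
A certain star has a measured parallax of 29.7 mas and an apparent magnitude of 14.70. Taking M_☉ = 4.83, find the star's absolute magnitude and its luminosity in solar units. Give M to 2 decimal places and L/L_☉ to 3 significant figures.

M ≈ 12.06; L/L_☉ ≈ 1.28×10^-3

d = 1/p = 1000/29.7 mas = 33.67 pc
M = m − 5 log₁₀ d + 5 = 14.70 − 5·1.5272 + 5 = 12.064
M − M_☉ = 12.064 − 4.83 = 7.234
L/L_☉ = 10^(−0.4 × 7.234) = 1.278×10^-3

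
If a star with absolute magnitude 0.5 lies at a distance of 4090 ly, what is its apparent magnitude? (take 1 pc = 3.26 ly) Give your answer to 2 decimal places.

d = 4090 ly / 3.26 = 1255 pc
m = M + 5 log₁₀ d − 5 = 0.5 + 5·3.0985 − 5 = 10.993

m ≈ 10.99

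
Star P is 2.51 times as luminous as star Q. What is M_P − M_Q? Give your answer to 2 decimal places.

M_P − M_Q ≈ -1.00

Pogson: ΔM = −2.5 log₁₀(ratio) = −2.5 log₁₀(2.51) = −2.5 × 0.3997 = -0.999
Star P is brighter, so it has the smaller magnitude: the difference is negative.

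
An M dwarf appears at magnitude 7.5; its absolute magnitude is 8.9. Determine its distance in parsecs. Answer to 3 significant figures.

Distance modulus: m − M = 7.5 − (8.9) = -1.400
m − M = 5 log₁₀ d − 5
log₁₀ d = (m − M)/5 + 1 = 0.7200
d = 10^0.7200 = 5.248 pc

d ≈ 5.25 pc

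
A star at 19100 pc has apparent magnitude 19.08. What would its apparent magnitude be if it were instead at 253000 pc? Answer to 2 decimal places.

Flux ∝ 1/d², so Δm = 5 log₁₀(d₂/d₁) = 5 log₁₀(253000/19100) = 5.610
m₂ = m₁ + Δm = 19.08 + (5.610) = 24.690

m ≈ 24.69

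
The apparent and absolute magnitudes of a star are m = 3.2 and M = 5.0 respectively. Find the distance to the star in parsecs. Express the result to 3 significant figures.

d ≈ 4.37 pc

μ = m − M = -1.800
m − M = 5 log₁₀ d − 5
log₁₀ d = (m − M)/5 + 1 = 0.6400
d = 10^0.6400 = 4.365 pc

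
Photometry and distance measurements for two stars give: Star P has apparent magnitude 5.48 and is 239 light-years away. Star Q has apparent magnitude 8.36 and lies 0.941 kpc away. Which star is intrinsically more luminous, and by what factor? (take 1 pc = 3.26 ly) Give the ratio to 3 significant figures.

Star Q is more luminous, by a factor of 11.6.

Star P: d = 239 ly / 3.26 = 73.31 pc
Star P: M = m − 5 log₁₀ d + 5 = 5.48 − 5·1.8652 + 5 = 1.154
Star Q: d = 0.941 kpc = 941.0 pc
Star Q: M = m − 5 log₁₀ d + 5 = 8.36 − 5·2.9736 + 5 = -1.508
ΔM = M_P − M_Q = 1.154 − (-1.508) = 2.662; smaller M is more luminous → Star Q.
L ratio = 10^(0.4 |ΔM|) = 10^1.065 = 11.61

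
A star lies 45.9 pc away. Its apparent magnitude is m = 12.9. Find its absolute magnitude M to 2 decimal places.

M ≈ 9.59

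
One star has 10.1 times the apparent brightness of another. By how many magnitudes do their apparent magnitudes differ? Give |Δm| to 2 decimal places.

Pogson: Δm = −2.5 log₁₀(ratio) = −2.5 log₁₀(10.1) = −2.5 × 1.0043 = -2.511

|Δm| ≈ 2.51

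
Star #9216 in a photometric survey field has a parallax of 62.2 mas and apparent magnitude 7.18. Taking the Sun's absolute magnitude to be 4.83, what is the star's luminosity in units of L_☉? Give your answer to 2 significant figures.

L/L_☉ ≈ 0.30

d = 1/p = 1000/62.2 mas = 16.08 pc
M = m − 5 log₁₀ d + 5 = 7.18 − 5·1.2062 + 5 = 6.149
M − M_☉ = 6.149 − 4.83 = 1.319
L/L_☉ = 10^(−0.4 × 1.319) = 0.2968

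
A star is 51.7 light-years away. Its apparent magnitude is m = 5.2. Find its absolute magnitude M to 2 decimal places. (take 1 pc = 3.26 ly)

d = 51.7 ly / 3.26 = 15.86 pc
5 log₁₀(d/10 pc) = 5 log₁₀(15.86) − 5 = 1.001
M = m − 5 log₁₀(d/10) = 5.2 − 1.001 = 4.199

M ≈ 4.20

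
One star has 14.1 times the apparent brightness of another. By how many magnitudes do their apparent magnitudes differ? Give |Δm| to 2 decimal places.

Pogson: Δm = −2.5 log₁₀(ratio) = −2.5 log₁₀(14.1) = −2.5 × 1.1492 = -2.873

|Δm| ≈ 2.87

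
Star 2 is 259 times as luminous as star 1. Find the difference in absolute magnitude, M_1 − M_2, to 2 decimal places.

Pogson: ΔM = −2.5 log₁₀(ratio) = −2.5 log₁₀(259) = −2.5 × 2.4133 = -6.033
Star 2 is brighter so has the smaller magnitude: M_1 − M_2 is positive.

M_1 − M_2 ≈ 6.03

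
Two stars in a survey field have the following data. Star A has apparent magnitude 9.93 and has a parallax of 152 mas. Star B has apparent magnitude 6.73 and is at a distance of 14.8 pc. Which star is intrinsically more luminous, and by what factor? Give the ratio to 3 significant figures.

Star A: p = 152 mas = 0.152″ → d = 1/p = 6.579 pc
Star A: M = m − 5 log₁₀ d + 5 = 9.93 − 5·0.8182 + 5 = 10.839
Star B: M = m − 5 log₁₀ d + 5 = 6.73 − 5·1.1703 + 5 = 5.879
ΔM = M_A − M_B = 10.839 − (5.879) = 4.961; smaller M is more luminous → Star B.
L ratio = 10^(0.4 |ΔM|) = 10^1.984 = 96.43

Star B is more luminous, by a factor of 96.4.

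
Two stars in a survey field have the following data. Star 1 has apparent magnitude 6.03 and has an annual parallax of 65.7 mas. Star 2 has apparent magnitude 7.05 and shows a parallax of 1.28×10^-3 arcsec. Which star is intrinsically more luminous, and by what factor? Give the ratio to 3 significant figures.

Star 2 is more luminous, by a factor of 1030.

Star 1: p = 65.7 mas = 0.0657″ → d = 1/p = 15.22 pc
Star 1: M = m − 5 log₁₀ d + 5 = 6.03 − 5·1.1824 + 5 = 5.118
Star 2: d = 1/p = 1/1.28×10^-3″ = 781.2 pc
Star 2: M = m − 5 log₁₀ d + 5 = 7.05 − 5·2.8928 + 5 = -2.414
ΔM = M_1 − M_2 = 5.118 − (-2.414) = 7.532; smaller M is more luminous → Star 2.
L ratio = 10^(0.4 |ΔM|) = 10^3.013 = 1030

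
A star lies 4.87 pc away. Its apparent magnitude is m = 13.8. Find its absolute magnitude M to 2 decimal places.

5 log₁₀(d/10 pc) = 5 log₁₀(4.870) − 5 = -1.562
M = m − 5 log₁₀(d/10) = 13.8 + 1.562 = 15.362

M ≈ 15.36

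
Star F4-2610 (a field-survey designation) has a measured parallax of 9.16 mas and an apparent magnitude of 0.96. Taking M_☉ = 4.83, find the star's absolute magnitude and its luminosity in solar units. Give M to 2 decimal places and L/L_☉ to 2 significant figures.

d = 1/p = 1000/9.16 mas = 109.2 pc
M = m − 5 log₁₀ d + 5 = 0.96 − 5·2.0381 + 5 = -4.231
M − M_☉ = -4.231 − 4.83 = -9.061
L/L_☉ = 10^(−0.4 × -9.061) = 4209

M ≈ -4.23; L/L_☉ ≈ 4200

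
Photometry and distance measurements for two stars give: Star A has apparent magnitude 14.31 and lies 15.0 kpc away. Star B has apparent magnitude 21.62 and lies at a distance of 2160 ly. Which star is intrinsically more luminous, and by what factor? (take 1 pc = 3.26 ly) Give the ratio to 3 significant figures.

Star A: d = 15.0 kpc = 15000 pc
Star A: M = m − 5 log₁₀ d + 5 = 14.31 − 5·4.1761 + 5 = -1.570
Star B: d = 2160 ly / 3.26 = 662.6 pc
Star B: M = m − 5 log₁₀ d + 5 = 21.62 − 5·2.8212 + 5 = 12.514
ΔM = M_A − M_B = -1.570 − (12.514) = -14.084; smaller M is more luminous → Star A.
L ratio = 10^(0.4 |ΔM|) = 10^5.634 = 430200

Star A is more luminous, by a factor of 430000.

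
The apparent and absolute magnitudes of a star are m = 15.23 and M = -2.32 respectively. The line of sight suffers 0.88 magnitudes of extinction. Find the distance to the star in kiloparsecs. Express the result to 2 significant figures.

d ≈ 22 kpc

m − M = 5 log₁₀(d/10 pc) + A  ⇒  15.23 − (-2.32) − 0.88 = 5 log₁₀(d/10)
16.670 = 5 log₁₀(d/10)
log₁₀ d = (m − M − A)/5 + 1 = 4.3340
d = 10^4.3340 = 21580 pc
= 21.58 kpc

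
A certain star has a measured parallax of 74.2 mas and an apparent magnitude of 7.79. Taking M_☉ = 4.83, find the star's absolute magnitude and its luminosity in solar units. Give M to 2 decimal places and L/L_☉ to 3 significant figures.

M ≈ 7.14; L/L_☉ ≈ 0.119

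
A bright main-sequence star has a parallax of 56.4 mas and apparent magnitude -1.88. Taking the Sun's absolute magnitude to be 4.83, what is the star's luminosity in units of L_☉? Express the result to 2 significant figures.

d = 1/p = 1000/56.4 mas = 17.73 pc
M = m − 5 log₁₀ d + 5 = -1.88 − 5·1.2487 + 5 = -3.124
M − M_☉ = -3.124 − 4.83 = -7.954
L/L_☉ = 10^(−0.4 × -7.954) = 1519

L/L_☉ ≈ 1500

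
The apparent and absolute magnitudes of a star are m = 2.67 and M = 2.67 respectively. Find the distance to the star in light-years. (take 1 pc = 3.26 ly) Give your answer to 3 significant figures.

d ≈ 32.6 ly

μ = m − M = 0.000
m − M = 5 log₁₀ d − 5
log₁₀ d = (m − M)/5 + 1 = 1.0000
d = 10^1.0000 = 10.00 pc
= 32.60 ly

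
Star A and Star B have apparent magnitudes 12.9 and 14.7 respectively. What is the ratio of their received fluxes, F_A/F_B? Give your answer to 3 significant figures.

F_A/F_B ≈ 5.25

Magnitude difference = -1.8
Flux ratio = 10^(−0.4 Δm) = 10^(−0.4 × -1.8) = 10^0.720 = 5.248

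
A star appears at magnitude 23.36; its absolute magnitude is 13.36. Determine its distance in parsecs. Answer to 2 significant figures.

d ≈ 1000 pc

Distance modulus: m − M = 23.36 − (13.36) = 10.000
m − M = 5 log₁₀ d − 5
log₁₀ d = (m − M)/5 + 1 = 3.0000
d = 10^3.0000 = 1000 pc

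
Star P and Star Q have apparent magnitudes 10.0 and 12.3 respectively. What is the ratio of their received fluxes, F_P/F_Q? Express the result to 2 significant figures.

Magnitude difference = -2.3
Flux ratio = 10^(−0.4 Δm) = 10^(−0.4 × -2.3) = 10^0.920 = 8.318

F_P/F_Q ≈ 8.3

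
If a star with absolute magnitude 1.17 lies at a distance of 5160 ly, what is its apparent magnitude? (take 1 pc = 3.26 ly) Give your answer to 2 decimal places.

m ≈ 12.17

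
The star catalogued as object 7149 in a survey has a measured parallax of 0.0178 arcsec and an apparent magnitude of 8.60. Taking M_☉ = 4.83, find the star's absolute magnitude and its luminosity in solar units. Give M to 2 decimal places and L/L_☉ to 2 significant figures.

M ≈ 4.85; L/L_☉ ≈ 0.98

d = 1/p = 1/0.0178″ = 56.18 pc
M = m − 5 log₁₀ d + 5 = 8.60 − 5·1.7496 + 5 = 4.852
M − M_☉ = 4.852 − 4.83 = 0.022
L/L_☉ = 10^(−0.4 × 0.022) = 0.9799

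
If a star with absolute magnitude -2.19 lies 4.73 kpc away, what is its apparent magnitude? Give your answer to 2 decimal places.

m ≈ 11.18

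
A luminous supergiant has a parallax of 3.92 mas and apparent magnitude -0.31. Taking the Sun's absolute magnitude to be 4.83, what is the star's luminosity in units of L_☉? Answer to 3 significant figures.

L/L_☉ ≈ 74000

d = 1/p = 1000/3.92 mas = 255.1 pc
M = m − 5 log₁₀ d + 5 = -0.31 − 5·2.4067 + 5 = -7.344
M − M_☉ = -7.344 − 4.83 = -12.174
L/L_☉ = 10^(−0.4 × -12.174) = 74030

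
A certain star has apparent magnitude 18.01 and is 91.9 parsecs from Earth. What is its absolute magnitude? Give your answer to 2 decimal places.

M ≈ 13.19

5 log₁₀(d/10 pc) = 5 log₁₀(91.90) − 5 = 4.817
M = m − 5 log₁₀(d/10) = 18.01 − 4.817 = 13.193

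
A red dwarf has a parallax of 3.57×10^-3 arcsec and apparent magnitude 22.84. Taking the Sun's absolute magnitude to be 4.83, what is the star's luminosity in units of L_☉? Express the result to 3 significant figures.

L/L_☉ ≈ 4.91×10^-5

d = 1/p = 1/3.57×10^-3″ = 280.1 pc
M = m − 5 log₁₀ d + 5 = 22.84 − 5·2.4473 + 5 = 15.603
M − M_☉ = 15.603 − 4.83 = 10.773
L/L_☉ = 10^(−0.4 × 10.773) = 4.905×10^-5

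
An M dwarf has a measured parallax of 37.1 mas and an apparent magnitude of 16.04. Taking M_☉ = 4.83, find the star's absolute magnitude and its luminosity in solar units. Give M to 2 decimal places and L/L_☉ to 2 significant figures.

M ≈ 13.89; L/L_☉ ≈ 2.4×10^-4

d = 1/p = 1000/37.1 mas = 26.95 pc
M = m − 5 log₁₀ d + 5 = 16.04 − 5·1.4306 + 5 = 13.887
M − M_☉ = 13.887 − 4.83 = 9.057
L/L_☉ = 10^(−0.4 × 9.057) = 2.384×10^-4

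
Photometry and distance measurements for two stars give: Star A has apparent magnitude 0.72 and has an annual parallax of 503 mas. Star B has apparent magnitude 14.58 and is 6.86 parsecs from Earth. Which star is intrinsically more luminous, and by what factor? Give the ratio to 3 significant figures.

Star A is more luminous, by a factor of 29400.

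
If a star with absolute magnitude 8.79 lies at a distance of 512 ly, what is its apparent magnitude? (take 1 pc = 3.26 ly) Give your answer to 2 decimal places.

d = 512 ly / 3.26 = 157.1 pc
m = M + 5 log₁₀ d − 5 = 8.79 + 5·2.1961 − 5 = 14.770

m ≈ 14.77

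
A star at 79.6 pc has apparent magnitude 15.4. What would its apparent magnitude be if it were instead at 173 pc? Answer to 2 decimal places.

m ≈ 17.09

Flux ∝ 1/d², so Δm = 5 log₁₀(d₂/d₁) = 5 log₁₀(173/79.6) = 1.686
m₂ = m₁ + Δm = 15.4 + (1.686) = 17.086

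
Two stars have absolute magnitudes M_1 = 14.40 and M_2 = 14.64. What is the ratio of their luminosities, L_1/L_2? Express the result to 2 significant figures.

L_1/L_2 ≈ 1.2

ΔM = M_1 − M_2 = -0.24
L_1/L_2 = 10^(−0.4 ΔM) = 10^0.096 = 1.247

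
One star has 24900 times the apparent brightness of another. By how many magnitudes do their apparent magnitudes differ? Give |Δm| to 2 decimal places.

|Δm| ≈ 10.99

Pogson: Δm = −2.5 log₁₀(ratio) = −2.5 log₁₀(24900) = −2.5 × 4.3962 = -10.990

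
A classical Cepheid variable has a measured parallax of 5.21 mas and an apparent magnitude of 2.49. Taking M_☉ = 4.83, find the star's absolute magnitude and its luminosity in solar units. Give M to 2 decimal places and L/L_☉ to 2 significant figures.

M ≈ -3.93; L/L_☉ ≈ 3200

d = 1/p = 1000/5.21 mas = 191.9 pc
M = m − 5 log₁₀ d + 5 = 2.49 − 5·2.2832 + 5 = -3.926
M − M_☉ = -3.926 − 4.83 = -8.756
L/L_☉ = 10^(−0.4 × -8.756) = 3179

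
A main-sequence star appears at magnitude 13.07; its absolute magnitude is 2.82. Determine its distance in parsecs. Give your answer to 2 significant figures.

d ≈ 1100 pc

μ = m − M = 10.250
m − M = 5 log₁₀ d − 5
log₁₀ d = (m − M)/5 + 1 = 3.0500
d = 10^3.0500 = 1122 pc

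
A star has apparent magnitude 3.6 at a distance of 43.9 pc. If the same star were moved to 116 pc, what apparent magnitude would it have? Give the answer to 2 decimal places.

Flux ∝ 1/d², so Δm = 5 log₁₀(d₂/d₁) = 5 log₁₀(116/43.9) = 2.110
m₂ = m₁ + Δm = 3.6 + (2.110) = 5.710

m ≈ 5.71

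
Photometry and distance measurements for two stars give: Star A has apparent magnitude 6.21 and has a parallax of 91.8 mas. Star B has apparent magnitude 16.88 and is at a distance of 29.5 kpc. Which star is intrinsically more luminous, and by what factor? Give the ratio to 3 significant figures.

Star A: p = 91.8 mas = 0.0918″ → d = 1/p = 10.89 pc
Star A: M = m − 5 log₁₀ d + 5 = 6.21 − 5·1.0372 + 5 = 6.024
Star B: d = 29.5 kpc = 29500 pc
Star B: M = m − 5 log₁₀ d + 5 = 16.88 − 5·4.4698 + 5 = -0.469
ΔM = M_A − M_B = 6.024 − (-0.469) = 6.493; smaller M is more luminous → Star B.
L ratio = 10^(0.4 |ΔM|) = 10^2.597 = 395.7

Star B is more luminous, by a factor of 396.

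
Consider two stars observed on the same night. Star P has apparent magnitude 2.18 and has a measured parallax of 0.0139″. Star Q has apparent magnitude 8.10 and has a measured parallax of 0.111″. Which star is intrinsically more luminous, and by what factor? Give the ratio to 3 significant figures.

Star P is more luminous, by a factor of 14900.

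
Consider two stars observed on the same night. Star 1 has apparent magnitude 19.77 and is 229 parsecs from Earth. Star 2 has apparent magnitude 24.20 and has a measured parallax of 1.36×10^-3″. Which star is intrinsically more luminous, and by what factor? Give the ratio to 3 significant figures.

Star 1 is more luminous, by a factor of 5.74.

Star 1: M = m − 5 log₁₀ d + 5 = 19.77 − 5·2.3598 + 5 = 12.971
Star 2: d = 1/p = 1/1.36×10^-3″ = 735.3 pc
Star 2: M = m − 5 log₁₀ d + 5 = 24.20 − 5·2.8665 + 5 = 14.868
ΔM = M_1 − M_2 = 12.971 − (14.868) = -1.897; smaller M is more luminous → Star 1.
L ratio = 10^(0.4 |ΔM|) = 10^0.759 = 5.738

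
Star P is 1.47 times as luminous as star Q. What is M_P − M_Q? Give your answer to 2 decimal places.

M_P − M_Q ≈ -0.42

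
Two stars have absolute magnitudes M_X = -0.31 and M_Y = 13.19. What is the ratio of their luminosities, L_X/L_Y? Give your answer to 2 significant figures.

ΔM = M_X − M_Y = -13.50
L_X/L_Y = 10^(−0.4 ΔM) = 10^5.400 = 251200

L_X/L_Y ≈ 250000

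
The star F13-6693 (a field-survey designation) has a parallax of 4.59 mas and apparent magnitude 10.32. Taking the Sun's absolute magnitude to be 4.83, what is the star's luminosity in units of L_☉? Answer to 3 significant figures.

L/L_☉ ≈ 3.02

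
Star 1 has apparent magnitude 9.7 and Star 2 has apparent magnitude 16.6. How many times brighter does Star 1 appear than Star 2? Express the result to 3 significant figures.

Δm = 9.7 − (16.6) = -6.9
Flux ratio = 10^(−0.4 Δm) = 10^(−0.4 × -6.9) = 10^2.760 = 575.4

575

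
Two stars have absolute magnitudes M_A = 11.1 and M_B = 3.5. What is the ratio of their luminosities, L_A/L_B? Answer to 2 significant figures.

L_A/L_B ≈ 9.1×10^-4

ΔM = M_A − M_B = 7.6
L_A/L_B = 10^(−0.4 ΔM) = 10^-3.040 = 9.120×10^-4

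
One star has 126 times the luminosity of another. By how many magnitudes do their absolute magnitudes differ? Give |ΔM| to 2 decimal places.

Pogson: ΔM = −2.5 log₁₀(ratio) = −2.5 log₁₀(126) = −2.5 × 2.1004 = -5.251

|ΔM| ≈ 5.25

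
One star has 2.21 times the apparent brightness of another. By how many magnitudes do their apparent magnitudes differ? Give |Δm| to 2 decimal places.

Pogson: Δm = −2.5 log₁₀(ratio) = −2.5 log₁₀(2.21) = −2.5 × 0.3444 = -0.861

|Δm| ≈ 0.86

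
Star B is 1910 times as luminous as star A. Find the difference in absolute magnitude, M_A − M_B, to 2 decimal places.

Pogson: ΔM = −2.5 log₁₀(ratio) = −2.5 log₁₀(1910) = −2.5 × 3.2810 = -8.203
Star B is brighter so has the smaller magnitude: M_A − M_B is positive.

M_A − M_B ≈ 8.20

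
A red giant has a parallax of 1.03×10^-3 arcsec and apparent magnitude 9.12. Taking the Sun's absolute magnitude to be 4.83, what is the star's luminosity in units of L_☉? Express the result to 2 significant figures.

d = 1/p = 1/1.03×10^-3″ = 970.9 pc
M = m − 5 log₁₀ d + 5 = 9.12 − 5·2.9872 + 5 = -0.816
M − M_☉ = -0.816 − 4.83 = -5.646
L/L_☉ = 10^(−0.4 × -5.646) = 181.3

L/L_☉ ≈ 180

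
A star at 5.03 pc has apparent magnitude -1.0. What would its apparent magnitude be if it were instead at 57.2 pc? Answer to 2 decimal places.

Flux ∝ 1/d², so Δm = 5 log₁₀(d₂/d₁) = 5 log₁₀(57.2/5.03) = 5.279
m₂ = m₁ + Δm = -1.0 + (5.279) = 4.279

m ≈ 4.28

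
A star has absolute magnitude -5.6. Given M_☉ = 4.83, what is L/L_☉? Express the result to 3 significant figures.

M − M_☉ = -5.6 − 4.83 = -10.430
L/L_☉ = 10^(−0.4 (M − M_☉)) = 10^4.172 = 14860

L/L_☉ ≈ 14900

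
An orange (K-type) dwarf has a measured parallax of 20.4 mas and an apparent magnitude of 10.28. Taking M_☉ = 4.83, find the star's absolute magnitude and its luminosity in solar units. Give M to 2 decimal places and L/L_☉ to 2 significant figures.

d = 1/p = 1000/20.4 mas = 49.02 pc
M = m − 5 log₁₀ d + 5 = 10.28 − 5·1.6904 + 5 = 6.828
M − M_☉ = 6.828 − 4.83 = 1.998
L/L_☉ = 10^(−0.4 × 1.998) = 0.1588

M ≈ 6.83; L/L_☉ ≈ 0.16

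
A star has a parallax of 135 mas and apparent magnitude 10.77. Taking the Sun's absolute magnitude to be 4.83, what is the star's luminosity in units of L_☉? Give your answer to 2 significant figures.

d = 1/p = 1000/135 mas = 7.407 pc
M = m − 5 log₁₀ d + 5 = 10.77 − 5·0.8697 + 5 = 11.422
M − M_☉ = 11.422 − 4.83 = 6.592
L/L_☉ = 10^(−0.4 × 6.592) = 2.309×10^-3

L/L_☉ ≈ 2.3×10^-3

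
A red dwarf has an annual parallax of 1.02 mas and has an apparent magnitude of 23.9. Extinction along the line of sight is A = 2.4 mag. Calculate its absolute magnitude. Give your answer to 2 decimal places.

M ≈ 11.54

p = 1.02 mas = 1.02×10^-3″ → d = 1/p = 980.4 pc
5 log₁₀(d/10 pc) = 5 log₁₀(980.4) − 5 = 9.957
M = m − 5 log₁₀(d/10) − A = 23.9 − 9.957 − 2.4 = 11.543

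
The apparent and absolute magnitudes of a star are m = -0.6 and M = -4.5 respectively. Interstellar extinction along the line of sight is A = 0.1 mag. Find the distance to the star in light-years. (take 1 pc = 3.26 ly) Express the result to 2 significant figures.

d ≈ 190 ly

m − M = 5 log₁₀(d/10 pc) + A  ⇒  -0.6 − (-4.5) − 0.1 = 5 log₁₀(d/10)
3.800 = 5 log₁₀(d/10)
log₁₀ d = (m − M − A)/5 + 1 = 1.7600
d = 10^1.7600 = 57.54 pc
= 187.6 ly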